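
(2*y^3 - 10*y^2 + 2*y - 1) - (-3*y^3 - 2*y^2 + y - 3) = 5*y^3 - 8*y^2 + y + 2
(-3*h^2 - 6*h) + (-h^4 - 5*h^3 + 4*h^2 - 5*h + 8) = -h^4 - 5*h^3 + h^2 - 11*h + 8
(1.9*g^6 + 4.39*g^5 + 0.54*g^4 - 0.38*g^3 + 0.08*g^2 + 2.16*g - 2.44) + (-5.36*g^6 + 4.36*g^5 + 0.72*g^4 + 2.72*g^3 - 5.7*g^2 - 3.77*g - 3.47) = -3.46*g^6 + 8.75*g^5 + 1.26*g^4 + 2.34*g^3 - 5.62*g^2 - 1.61*g - 5.91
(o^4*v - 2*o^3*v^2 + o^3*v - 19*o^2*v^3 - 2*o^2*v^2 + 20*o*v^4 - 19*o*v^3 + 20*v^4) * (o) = o^5*v - 2*o^4*v^2 + o^4*v - 19*o^3*v^3 - 2*o^3*v^2 + 20*o^2*v^4 - 19*o^2*v^3 + 20*o*v^4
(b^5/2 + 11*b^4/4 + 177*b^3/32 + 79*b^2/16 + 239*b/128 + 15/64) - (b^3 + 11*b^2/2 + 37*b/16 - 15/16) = b^5/2 + 11*b^4/4 + 145*b^3/32 - 9*b^2/16 - 57*b/128 + 75/64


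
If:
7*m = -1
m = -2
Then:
No Solution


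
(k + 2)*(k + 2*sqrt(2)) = k^2 + 2*k + 2*sqrt(2)*k + 4*sqrt(2)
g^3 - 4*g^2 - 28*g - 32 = (g - 8)*(g + 2)^2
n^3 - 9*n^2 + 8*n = n*(n - 8)*(n - 1)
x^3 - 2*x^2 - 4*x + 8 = (x - 2)^2*(x + 2)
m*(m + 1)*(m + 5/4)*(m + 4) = m^4 + 25*m^3/4 + 41*m^2/4 + 5*m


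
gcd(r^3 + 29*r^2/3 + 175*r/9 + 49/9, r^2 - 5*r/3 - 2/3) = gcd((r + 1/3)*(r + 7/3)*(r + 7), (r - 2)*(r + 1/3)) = r + 1/3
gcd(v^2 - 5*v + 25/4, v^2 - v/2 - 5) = v - 5/2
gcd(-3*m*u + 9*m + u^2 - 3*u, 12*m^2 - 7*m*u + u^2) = -3*m + u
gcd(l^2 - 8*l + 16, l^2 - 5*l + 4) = l - 4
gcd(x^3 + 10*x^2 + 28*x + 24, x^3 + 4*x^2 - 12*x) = x + 6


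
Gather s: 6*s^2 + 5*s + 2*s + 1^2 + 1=6*s^2 + 7*s + 2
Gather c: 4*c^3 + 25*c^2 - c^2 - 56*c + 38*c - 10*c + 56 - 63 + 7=4*c^3 + 24*c^2 - 28*c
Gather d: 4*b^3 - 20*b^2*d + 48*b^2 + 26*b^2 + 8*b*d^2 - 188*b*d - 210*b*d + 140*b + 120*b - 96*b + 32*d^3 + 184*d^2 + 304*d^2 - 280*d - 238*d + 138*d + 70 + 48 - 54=4*b^3 + 74*b^2 + 164*b + 32*d^3 + d^2*(8*b + 488) + d*(-20*b^2 - 398*b - 380) + 64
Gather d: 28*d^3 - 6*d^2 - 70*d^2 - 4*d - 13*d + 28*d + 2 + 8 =28*d^3 - 76*d^2 + 11*d + 10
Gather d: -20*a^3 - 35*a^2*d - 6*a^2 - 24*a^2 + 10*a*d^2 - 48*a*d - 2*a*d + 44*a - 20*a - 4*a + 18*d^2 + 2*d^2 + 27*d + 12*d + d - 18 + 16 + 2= -20*a^3 - 30*a^2 + 20*a + d^2*(10*a + 20) + d*(-35*a^2 - 50*a + 40)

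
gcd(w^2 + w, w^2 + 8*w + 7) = w + 1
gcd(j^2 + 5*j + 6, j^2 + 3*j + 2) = j + 2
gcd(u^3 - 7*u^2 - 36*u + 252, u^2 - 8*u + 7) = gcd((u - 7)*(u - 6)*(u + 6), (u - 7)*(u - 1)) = u - 7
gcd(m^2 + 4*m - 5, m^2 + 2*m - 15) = m + 5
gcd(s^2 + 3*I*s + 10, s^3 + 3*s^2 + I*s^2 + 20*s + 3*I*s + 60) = s + 5*I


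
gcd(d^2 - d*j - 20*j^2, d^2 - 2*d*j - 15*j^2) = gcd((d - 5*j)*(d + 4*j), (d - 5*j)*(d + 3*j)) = d - 5*j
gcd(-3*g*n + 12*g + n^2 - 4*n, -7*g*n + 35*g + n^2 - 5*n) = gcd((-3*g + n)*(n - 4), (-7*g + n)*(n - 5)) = 1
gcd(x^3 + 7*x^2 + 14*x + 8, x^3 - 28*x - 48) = x^2 + 6*x + 8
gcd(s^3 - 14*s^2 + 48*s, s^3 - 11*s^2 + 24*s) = s^2 - 8*s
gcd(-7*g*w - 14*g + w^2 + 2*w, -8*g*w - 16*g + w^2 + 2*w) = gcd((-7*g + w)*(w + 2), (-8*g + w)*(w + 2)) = w + 2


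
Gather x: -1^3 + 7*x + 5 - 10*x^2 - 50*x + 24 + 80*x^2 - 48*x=70*x^2 - 91*x + 28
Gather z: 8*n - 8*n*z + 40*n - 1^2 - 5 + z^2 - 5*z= 48*n + z^2 + z*(-8*n - 5) - 6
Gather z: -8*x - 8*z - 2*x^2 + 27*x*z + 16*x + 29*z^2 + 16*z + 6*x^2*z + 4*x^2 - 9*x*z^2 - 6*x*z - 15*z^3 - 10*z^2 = 2*x^2 + 8*x - 15*z^3 + z^2*(19 - 9*x) + z*(6*x^2 + 21*x + 8)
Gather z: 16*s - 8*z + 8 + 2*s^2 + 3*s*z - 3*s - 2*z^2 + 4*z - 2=2*s^2 + 13*s - 2*z^2 + z*(3*s - 4) + 6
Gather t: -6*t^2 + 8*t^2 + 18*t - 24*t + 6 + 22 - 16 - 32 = 2*t^2 - 6*t - 20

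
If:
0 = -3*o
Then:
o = 0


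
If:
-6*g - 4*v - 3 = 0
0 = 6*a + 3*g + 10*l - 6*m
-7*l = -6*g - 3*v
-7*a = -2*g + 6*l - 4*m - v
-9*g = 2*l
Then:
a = -23/88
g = 3/44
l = -27/88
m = -65/88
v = -75/88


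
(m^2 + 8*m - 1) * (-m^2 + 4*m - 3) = -m^4 - 4*m^3 + 30*m^2 - 28*m + 3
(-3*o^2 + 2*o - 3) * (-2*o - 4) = 6*o^3 + 8*o^2 - 2*o + 12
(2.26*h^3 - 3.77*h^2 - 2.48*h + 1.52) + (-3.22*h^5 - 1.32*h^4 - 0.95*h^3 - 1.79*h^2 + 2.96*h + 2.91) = -3.22*h^5 - 1.32*h^4 + 1.31*h^3 - 5.56*h^2 + 0.48*h + 4.43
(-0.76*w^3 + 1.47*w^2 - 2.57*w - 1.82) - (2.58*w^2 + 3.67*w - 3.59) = -0.76*w^3 - 1.11*w^2 - 6.24*w + 1.77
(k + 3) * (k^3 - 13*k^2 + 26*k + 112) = k^4 - 10*k^3 - 13*k^2 + 190*k + 336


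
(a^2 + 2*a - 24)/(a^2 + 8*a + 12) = (a - 4)/(a + 2)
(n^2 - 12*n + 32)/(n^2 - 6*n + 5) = (n^2 - 12*n + 32)/(n^2 - 6*n + 5)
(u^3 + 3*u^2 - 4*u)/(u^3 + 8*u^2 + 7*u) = (u^2 + 3*u - 4)/(u^2 + 8*u + 7)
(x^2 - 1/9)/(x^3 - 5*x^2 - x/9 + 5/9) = 1/(x - 5)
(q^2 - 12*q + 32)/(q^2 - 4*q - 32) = (q - 4)/(q + 4)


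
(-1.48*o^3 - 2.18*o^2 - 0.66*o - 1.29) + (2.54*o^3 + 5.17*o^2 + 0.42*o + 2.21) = 1.06*o^3 + 2.99*o^2 - 0.24*o + 0.92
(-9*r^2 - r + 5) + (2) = -9*r^2 - r + 7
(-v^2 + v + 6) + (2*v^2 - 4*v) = v^2 - 3*v + 6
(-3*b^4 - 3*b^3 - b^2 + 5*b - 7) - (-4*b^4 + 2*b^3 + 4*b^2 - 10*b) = b^4 - 5*b^3 - 5*b^2 + 15*b - 7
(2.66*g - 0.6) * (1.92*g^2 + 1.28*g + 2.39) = 5.1072*g^3 + 2.2528*g^2 + 5.5894*g - 1.434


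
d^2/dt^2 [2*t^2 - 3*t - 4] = 4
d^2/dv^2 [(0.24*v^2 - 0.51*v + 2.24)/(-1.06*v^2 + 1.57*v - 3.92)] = (0.347255999999999*v^3 - 9.11769600000001*v^2 + 9.651936*v + 6.47416)/(1.191016*v^6 - 5.292156*v^5 + 21.051918*v^4 - 43.011877*v^3 + 77.852376*v^2 - 72.375744*v + 60.236288)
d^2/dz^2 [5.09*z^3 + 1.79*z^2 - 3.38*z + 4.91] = 30.54*z + 3.58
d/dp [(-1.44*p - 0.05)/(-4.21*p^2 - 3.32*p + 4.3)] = (6.0624*p^2 + 4.7808*p - (1.44*p + 0.05)*(8.42*p + 3.32) - 6.192)/(4.21*p^2 + 3.32*p - 4.3)^2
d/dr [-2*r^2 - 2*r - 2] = -4*r - 2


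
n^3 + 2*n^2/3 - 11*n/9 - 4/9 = (n - 1)*(n + 1/3)*(n + 4/3)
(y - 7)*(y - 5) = y^2 - 12*y + 35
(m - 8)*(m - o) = m^2 - m*o - 8*m + 8*o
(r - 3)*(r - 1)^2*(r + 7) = r^4 + 2*r^3 - 28*r^2 + 46*r - 21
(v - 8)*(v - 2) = v^2 - 10*v + 16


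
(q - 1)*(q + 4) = q^2 + 3*q - 4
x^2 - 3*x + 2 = (x - 2)*(x - 1)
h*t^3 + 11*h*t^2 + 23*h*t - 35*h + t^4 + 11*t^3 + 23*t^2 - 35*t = (h + t)*(t - 1)*(t + 5)*(t + 7)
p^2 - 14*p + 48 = (p - 8)*(p - 6)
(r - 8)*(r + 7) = r^2 - r - 56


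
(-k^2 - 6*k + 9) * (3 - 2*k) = 2*k^3 + 9*k^2 - 36*k + 27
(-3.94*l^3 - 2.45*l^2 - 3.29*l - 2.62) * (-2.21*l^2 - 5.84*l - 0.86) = 8.7074*l^5 + 28.4241*l^4 + 24.9673*l^3 + 27.1108*l^2 + 18.1302*l + 2.2532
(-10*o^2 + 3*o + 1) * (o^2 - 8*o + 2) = -10*o^4 + 83*o^3 - 43*o^2 - 2*o + 2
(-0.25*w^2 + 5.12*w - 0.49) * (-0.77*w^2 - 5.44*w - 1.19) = 0.1925*w^4 - 2.5824*w^3 - 27.178*w^2 - 3.4272*w + 0.5831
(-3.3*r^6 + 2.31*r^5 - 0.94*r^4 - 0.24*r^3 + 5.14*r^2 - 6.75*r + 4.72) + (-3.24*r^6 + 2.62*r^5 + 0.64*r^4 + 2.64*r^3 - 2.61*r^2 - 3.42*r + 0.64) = -6.54*r^6 + 4.93*r^5 - 0.3*r^4 + 2.4*r^3 + 2.53*r^2 - 10.17*r + 5.36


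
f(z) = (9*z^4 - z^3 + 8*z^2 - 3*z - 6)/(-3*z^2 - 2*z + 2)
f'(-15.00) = 92.30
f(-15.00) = -716.70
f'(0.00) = -4.50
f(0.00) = -3.00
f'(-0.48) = -6.40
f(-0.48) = -0.94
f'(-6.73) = 42.51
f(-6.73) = -158.98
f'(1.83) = -9.80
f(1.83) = -9.41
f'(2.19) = -11.63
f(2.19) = -13.26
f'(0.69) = -46.77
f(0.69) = 3.15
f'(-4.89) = 31.21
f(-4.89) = -91.12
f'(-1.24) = -9519.03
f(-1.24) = -250.04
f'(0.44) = -75.98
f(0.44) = -10.24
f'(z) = (6*z + 2)*(9*z^4 - z^3 + 8*z^2 - 3*z - 6)/(-3*z^2 - 2*z + 2)^2 + (36*z^3 - 3*z^2 + 16*z - 3)/(-3*z^2 - 2*z + 2) = (-54*z^5 - 51*z^4 + 76*z^3 - 31*z^2 - 4*z - 18)/(9*z^4 + 12*z^3 - 8*z^2 - 8*z + 4)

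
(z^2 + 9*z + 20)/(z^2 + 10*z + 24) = (z + 5)/(z + 6)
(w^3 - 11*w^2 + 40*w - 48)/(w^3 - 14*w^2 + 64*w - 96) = (w - 3)/(w - 6)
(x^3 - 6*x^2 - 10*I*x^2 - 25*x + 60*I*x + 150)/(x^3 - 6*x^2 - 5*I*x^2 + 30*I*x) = (x - 5*I)/x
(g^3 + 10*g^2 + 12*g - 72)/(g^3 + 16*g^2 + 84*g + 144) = (g - 2)/(g + 4)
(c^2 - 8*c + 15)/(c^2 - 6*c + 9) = (c - 5)/(c - 3)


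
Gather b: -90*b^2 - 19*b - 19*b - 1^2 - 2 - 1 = -90*b^2 - 38*b - 4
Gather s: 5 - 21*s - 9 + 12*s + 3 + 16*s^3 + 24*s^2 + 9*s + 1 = 16*s^3 + 24*s^2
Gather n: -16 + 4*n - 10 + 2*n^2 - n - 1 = 2*n^2 + 3*n - 27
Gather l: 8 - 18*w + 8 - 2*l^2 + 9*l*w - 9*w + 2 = -2*l^2 + 9*l*w - 27*w + 18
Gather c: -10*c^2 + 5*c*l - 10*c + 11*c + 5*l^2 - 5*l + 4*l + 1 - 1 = -10*c^2 + c*(5*l + 1) + 5*l^2 - l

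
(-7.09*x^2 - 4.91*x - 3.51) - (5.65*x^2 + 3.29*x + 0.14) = -12.74*x^2 - 8.2*x - 3.65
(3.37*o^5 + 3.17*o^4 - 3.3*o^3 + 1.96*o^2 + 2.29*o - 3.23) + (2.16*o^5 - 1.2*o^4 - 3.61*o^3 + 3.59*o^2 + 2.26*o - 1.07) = 5.53*o^5 + 1.97*o^4 - 6.91*o^3 + 5.55*o^2 + 4.55*o - 4.3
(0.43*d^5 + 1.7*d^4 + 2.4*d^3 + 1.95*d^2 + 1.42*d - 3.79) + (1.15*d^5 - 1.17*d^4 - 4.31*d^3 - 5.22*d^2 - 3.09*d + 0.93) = 1.58*d^5 + 0.53*d^4 - 1.91*d^3 - 3.27*d^2 - 1.67*d - 2.86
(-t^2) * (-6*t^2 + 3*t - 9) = 6*t^4 - 3*t^3 + 9*t^2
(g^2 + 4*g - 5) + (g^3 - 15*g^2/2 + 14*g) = g^3 - 13*g^2/2 + 18*g - 5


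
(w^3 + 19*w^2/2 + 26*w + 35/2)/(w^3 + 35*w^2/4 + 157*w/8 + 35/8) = 4*(w + 1)/(4*w + 1)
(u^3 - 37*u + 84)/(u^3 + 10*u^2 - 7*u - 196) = (u - 3)/(u + 7)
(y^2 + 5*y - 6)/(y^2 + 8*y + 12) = (y - 1)/(y + 2)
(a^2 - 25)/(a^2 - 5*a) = (a + 5)/a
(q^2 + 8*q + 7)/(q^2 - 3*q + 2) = (q^2 + 8*q + 7)/(q^2 - 3*q + 2)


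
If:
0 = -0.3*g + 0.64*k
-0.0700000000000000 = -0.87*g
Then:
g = 0.08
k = 0.04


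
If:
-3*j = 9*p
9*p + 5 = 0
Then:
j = 5/3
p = -5/9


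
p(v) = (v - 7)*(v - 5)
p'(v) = 2*v - 12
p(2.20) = 13.44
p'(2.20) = -7.60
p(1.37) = 20.44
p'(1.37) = -9.26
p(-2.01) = 63.16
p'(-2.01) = -16.02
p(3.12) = 7.29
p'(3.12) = -5.76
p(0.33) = 31.15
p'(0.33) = -11.34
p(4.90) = 0.21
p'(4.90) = -2.20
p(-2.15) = 65.42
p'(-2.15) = -16.30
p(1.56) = 18.71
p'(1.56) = -8.88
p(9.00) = 8.00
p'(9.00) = 6.00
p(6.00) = -1.00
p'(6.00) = 0.00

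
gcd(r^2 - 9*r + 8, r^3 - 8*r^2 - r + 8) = r^2 - 9*r + 8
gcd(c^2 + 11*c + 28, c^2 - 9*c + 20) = 1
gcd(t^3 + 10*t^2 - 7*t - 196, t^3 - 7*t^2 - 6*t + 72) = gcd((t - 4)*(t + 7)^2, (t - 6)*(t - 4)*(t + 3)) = t - 4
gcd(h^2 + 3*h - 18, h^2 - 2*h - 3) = h - 3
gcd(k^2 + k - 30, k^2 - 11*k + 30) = k - 5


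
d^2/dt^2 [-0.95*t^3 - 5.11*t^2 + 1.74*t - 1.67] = -5.7*t - 10.22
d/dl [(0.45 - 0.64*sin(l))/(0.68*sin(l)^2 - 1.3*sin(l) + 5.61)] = (0.4352*sin(l)^2 - 0.612*sin(l) - 3.0054)*cos(l)/(0.4624*sin(l)^4 - 1.768*sin(l)^3 + 9.3196*sin(l)^2 - 14.586*sin(l) + 31.4721)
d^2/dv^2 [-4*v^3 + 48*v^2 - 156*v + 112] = 96 - 24*v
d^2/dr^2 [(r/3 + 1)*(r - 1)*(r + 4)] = 2*r + 4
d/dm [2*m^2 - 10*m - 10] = 4*m - 10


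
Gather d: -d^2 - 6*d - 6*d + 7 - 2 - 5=-d^2 - 12*d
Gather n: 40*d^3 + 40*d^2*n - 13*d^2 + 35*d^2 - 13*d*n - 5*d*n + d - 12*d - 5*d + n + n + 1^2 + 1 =40*d^3 + 22*d^2 - 16*d + n*(40*d^2 - 18*d + 2) + 2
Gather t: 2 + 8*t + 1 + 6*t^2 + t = 6*t^2 + 9*t + 3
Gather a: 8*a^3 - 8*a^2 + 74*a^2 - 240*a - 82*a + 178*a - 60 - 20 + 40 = 8*a^3 + 66*a^2 - 144*a - 40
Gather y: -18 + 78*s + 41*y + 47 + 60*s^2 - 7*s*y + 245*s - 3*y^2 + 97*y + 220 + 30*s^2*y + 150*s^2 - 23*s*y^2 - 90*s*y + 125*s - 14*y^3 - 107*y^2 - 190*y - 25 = 210*s^2 + 448*s - 14*y^3 + y^2*(-23*s - 110) + y*(30*s^2 - 97*s - 52) + 224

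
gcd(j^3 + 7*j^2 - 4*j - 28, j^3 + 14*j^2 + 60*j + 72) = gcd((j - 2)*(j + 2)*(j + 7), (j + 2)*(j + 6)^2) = j + 2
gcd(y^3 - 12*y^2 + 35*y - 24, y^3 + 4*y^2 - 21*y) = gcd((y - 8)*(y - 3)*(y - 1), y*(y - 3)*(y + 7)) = y - 3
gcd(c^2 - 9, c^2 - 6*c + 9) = c - 3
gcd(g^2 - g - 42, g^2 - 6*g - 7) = g - 7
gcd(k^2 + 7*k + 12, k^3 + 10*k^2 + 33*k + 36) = k^2 + 7*k + 12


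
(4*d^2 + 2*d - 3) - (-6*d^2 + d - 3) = 10*d^2 + d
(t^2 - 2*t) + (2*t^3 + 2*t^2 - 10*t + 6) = 2*t^3 + 3*t^2 - 12*t + 6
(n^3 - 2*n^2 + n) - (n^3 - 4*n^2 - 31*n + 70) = 2*n^2 + 32*n - 70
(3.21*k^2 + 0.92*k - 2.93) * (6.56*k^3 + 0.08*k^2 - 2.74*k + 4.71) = 21.0576*k^5 + 6.292*k^4 - 27.9426*k^3 + 12.3639*k^2 + 12.3614*k - 13.8003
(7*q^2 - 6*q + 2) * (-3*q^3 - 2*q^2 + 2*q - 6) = -21*q^5 + 4*q^4 + 20*q^3 - 58*q^2 + 40*q - 12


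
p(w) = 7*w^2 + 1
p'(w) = 14*w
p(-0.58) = 3.35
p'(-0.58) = -8.12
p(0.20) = 1.28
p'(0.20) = 2.80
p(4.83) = 164.30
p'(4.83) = 67.62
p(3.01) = 64.42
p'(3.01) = 42.14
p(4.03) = 114.69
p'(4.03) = 56.42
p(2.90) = 59.87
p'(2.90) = 40.60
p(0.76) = 5.04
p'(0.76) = 10.64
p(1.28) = 12.47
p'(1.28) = 17.92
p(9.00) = 568.00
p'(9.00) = 126.00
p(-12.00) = 1009.00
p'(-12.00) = -168.00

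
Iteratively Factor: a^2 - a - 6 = (a - 3)*(a + 2)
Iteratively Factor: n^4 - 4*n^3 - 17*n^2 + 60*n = (n + 4)*(n^3 - 8*n^2 + 15*n) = n*(n + 4)*(n^2 - 8*n + 15) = n*(n - 3)*(n + 4)*(n - 5)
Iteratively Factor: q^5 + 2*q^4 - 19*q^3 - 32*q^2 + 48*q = (q + 3)*(q^4 - q^3 - 16*q^2 + 16*q) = (q - 1)*(q + 3)*(q^3 - 16*q) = (q - 4)*(q - 1)*(q + 3)*(q^2 + 4*q) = q*(q - 4)*(q - 1)*(q + 3)*(q + 4)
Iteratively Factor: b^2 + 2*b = (b)*(b + 2)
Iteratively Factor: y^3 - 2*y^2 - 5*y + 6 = (y - 1)*(y^2 - y - 6) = (y - 1)*(y + 2)*(y - 3)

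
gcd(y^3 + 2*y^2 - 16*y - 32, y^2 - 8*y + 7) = 1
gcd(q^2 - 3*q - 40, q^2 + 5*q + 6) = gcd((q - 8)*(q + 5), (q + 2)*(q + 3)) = 1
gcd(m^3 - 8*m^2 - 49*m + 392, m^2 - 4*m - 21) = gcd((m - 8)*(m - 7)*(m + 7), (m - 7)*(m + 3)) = m - 7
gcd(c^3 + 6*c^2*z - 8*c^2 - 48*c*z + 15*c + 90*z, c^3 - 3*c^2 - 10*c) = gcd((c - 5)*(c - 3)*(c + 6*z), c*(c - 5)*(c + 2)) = c - 5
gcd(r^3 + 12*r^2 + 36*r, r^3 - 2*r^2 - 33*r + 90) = r + 6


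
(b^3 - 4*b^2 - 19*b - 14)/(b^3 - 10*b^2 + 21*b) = (b^2 + 3*b + 2)/(b*(b - 3))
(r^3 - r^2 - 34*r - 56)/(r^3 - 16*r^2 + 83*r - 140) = (r^2 + 6*r + 8)/(r^2 - 9*r + 20)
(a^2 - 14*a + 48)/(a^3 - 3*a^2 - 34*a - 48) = (a - 6)/(a^2 + 5*a + 6)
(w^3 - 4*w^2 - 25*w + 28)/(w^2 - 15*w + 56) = (w^2 + 3*w - 4)/(w - 8)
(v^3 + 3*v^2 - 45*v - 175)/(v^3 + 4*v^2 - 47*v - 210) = (v + 5)/(v + 6)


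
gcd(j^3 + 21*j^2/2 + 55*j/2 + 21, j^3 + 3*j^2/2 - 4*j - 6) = j^2 + 7*j/2 + 3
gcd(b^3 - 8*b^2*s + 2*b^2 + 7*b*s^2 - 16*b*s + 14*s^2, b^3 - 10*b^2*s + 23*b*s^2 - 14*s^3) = b^2 - 8*b*s + 7*s^2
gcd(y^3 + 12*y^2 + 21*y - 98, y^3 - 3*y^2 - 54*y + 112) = y^2 + 5*y - 14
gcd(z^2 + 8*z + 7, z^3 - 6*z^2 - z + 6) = z + 1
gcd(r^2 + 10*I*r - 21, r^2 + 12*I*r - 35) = r + 7*I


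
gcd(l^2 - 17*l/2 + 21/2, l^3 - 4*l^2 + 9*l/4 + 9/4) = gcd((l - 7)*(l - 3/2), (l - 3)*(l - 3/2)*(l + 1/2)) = l - 3/2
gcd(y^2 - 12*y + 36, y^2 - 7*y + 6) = y - 6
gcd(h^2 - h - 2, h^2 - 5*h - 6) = h + 1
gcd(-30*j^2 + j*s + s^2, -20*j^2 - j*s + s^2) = -5*j + s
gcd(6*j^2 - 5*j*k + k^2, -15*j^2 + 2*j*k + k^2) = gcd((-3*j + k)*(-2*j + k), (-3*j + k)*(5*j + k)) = 3*j - k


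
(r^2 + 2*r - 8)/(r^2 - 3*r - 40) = (-r^2 - 2*r + 8)/(-r^2 + 3*r + 40)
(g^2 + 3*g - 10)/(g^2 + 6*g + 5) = (g - 2)/(g + 1)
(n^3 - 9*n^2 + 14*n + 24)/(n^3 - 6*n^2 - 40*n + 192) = (n^2 - 5*n - 6)/(n^2 - 2*n - 48)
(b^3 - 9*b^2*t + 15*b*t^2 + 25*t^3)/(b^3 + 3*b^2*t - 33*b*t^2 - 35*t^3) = (b - 5*t)/(b + 7*t)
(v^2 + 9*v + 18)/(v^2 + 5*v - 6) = (v + 3)/(v - 1)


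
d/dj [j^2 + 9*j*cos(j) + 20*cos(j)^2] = -9*j*sin(j) + 2*j - 20*sin(2*j) + 9*cos(j)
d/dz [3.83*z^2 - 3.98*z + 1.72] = 7.66*z - 3.98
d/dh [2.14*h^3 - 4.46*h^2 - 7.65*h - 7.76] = 6.42*h^2 - 8.92*h - 7.65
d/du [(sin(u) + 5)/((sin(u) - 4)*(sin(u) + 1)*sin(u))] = 2*(-sin(u)^3 - 6*sin(u)^2 + 15*sin(u) + 10)*cos(u)/((sin(u) - 4)^2*(sin(u) + 1)^2*sin(u)^2)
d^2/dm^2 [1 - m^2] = -2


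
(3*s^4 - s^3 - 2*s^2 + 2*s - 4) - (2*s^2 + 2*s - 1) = 3*s^4 - s^3 - 4*s^2 - 3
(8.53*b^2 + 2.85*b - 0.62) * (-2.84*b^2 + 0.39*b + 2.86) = -24.2252*b^4 - 4.7673*b^3 + 27.2681*b^2 + 7.9092*b - 1.7732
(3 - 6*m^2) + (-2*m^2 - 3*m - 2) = -8*m^2 - 3*m + 1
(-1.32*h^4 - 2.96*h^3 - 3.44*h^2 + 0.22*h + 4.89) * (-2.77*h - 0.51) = 3.6564*h^5 + 8.8724*h^4 + 11.0384*h^3 + 1.145*h^2 - 13.6575*h - 2.4939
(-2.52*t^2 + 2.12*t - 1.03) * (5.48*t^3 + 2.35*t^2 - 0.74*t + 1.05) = -13.8096*t^5 + 5.6956*t^4 + 1.2024*t^3 - 6.6353*t^2 + 2.9882*t - 1.0815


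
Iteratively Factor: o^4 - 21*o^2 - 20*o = (o + 4)*(o^3 - 4*o^2 - 5*o) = o*(o + 4)*(o^2 - 4*o - 5) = o*(o - 5)*(o + 4)*(o + 1)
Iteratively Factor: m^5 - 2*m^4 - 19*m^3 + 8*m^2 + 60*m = (m + 2)*(m^4 - 4*m^3 - 11*m^2 + 30*m) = (m - 5)*(m + 2)*(m^3 + m^2 - 6*m) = (m - 5)*(m + 2)*(m + 3)*(m^2 - 2*m) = m*(m - 5)*(m + 2)*(m + 3)*(m - 2)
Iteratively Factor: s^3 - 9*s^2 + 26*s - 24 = (s - 3)*(s^2 - 6*s + 8) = (s - 3)*(s - 2)*(s - 4)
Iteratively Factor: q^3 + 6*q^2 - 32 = (q + 4)*(q^2 + 2*q - 8) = (q - 2)*(q + 4)*(q + 4)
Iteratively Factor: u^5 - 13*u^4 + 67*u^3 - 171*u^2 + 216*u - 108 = (u - 3)*(u^4 - 10*u^3 + 37*u^2 - 60*u + 36) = (u - 3)*(u - 2)*(u^3 - 8*u^2 + 21*u - 18) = (u - 3)^2*(u - 2)*(u^2 - 5*u + 6) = (u - 3)^3*(u - 2)*(u - 2)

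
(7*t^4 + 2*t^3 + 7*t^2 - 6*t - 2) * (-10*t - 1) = -70*t^5 - 27*t^4 - 72*t^3 + 53*t^2 + 26*t + 2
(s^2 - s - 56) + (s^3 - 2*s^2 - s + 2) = s^3 - s^2 - 2*s - 54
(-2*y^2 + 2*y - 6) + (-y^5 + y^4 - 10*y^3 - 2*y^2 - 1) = -y^5 + y^4 - 10*y^3 - 4*y^2 + 2*y - 7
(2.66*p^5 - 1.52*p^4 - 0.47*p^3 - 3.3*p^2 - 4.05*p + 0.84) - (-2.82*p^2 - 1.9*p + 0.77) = 2.66*p^5 - 1.52*p^4 - 0.47*p^3 - 0.48*p^2 - 2.15*p + 0.07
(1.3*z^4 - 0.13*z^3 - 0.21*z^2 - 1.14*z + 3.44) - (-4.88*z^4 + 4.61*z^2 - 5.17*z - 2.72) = 6.18*z^4 - 0.13*z^3 - 4.82*z^2 + 4.03*z + 6.16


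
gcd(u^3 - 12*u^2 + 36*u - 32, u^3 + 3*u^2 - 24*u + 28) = u^2 - 4*u + 4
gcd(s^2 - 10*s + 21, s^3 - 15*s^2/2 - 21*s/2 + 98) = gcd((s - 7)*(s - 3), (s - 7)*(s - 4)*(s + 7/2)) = s - 7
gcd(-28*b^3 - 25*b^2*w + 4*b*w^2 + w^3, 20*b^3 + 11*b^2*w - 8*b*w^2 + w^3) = -4*b^2 - 3*b*w + w^2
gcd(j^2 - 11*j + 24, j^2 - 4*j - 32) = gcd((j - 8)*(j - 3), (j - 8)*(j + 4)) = j - 8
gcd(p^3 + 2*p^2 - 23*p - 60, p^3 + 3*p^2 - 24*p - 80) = p^2 - p - 20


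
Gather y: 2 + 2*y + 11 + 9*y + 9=11*y + 22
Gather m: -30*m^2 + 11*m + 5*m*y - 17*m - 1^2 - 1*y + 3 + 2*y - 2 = -30*m^2 + m*(5*y - 6) + y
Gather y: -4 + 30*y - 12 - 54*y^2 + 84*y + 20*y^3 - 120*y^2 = 20*y^3 - 174*y^2 + 114*y - 16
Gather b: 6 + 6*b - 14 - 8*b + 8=-2*b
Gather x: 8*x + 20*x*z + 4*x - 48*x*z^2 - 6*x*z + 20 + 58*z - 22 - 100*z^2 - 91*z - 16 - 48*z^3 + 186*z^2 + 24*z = x*(-48*z^2 + 14*z + 12) - 48*z^3 + 86*z^2 - 9*z - 18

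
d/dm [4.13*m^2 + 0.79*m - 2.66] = 8.26*m + 0.79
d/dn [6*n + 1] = 6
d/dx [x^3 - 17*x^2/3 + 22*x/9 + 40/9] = 3*x^2 - 34*x/3 + 22/9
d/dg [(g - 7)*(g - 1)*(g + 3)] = 3*g^2 - 10*g - 17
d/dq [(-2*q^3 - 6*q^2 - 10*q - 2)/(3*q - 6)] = 2*(-2*q^3 + 3*q^2 + 12*q + 11)/(3*(q^2 - 4*q + 4))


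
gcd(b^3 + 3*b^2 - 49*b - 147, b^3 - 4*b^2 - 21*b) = b^2 - 4*b - 21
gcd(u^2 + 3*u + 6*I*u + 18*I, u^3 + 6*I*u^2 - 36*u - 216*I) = u + 6*I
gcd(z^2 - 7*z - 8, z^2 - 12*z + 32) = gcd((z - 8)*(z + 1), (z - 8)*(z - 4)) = z - 8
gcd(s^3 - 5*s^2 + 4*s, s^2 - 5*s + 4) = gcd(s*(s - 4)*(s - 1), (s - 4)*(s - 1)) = s^2 - 5*s + 4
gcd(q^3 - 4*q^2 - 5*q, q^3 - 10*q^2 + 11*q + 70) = q - 5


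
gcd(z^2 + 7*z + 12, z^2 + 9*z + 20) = z + 4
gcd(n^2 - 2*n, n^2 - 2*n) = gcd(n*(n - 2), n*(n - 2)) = n^2 - 2*n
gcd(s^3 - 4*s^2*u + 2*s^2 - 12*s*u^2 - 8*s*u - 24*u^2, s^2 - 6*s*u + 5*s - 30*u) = s - 6*u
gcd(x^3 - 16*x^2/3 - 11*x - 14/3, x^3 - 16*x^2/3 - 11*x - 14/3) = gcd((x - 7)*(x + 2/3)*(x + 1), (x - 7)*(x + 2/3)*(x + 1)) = x^3 - 16*x^2/3 - 11*x - 14/3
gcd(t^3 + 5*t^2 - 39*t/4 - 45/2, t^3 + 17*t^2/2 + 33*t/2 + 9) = t^2 + 15*t/2 + 9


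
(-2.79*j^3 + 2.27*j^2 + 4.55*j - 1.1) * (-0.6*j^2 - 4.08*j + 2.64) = 1.674*j^5 + 10.0212*j^4 - 19.3572*j^3 - 11.9112*j^2 + 16.5*j - 2.904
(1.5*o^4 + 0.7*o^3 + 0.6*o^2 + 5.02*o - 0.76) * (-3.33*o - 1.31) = -4.995*o^5 - 4.296*o^4 - 2.915*o^3 - 17.5026*o^2 - 4.0454*o + 0.9956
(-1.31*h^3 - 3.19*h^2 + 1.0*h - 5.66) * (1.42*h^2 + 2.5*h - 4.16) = -1.8602*h^5 - 7.8048*h^4 - 1.1054*h^3 + 7.7332*h^2 - 18.31*h + 23.5456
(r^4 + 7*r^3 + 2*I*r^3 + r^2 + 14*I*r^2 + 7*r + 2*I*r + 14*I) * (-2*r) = -2*r^5 - 14*r^4 - 4*I*r^4 - 2*r^3 - 28*I*r^3 - 14*r^2 - 4*I*r^2 - 28*I*r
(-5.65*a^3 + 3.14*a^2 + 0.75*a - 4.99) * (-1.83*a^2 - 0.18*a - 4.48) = 10.3395*a^5 - 4.7292*a^4 + 23.3743*a^3 - 5.0705*a^2 - 2.4618*a + 22.3552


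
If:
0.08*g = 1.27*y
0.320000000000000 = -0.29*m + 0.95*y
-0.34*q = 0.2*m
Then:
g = 15.875*y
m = 3.27586206896552*y - 1.10344827586207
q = 0.649087221095335 - 1.92697768762677*y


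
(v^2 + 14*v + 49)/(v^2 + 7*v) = (v + 7)/v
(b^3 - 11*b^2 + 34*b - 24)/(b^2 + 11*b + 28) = (b^3 - 11*b^2 + 34*b - 24)/(b^2 + 11*b + 28)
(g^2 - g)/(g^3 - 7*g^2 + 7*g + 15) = g*(g - 1)/(g^3 - 7*g^2 + 7*g + 15)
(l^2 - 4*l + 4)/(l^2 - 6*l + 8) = (l - 2)/(l - 4)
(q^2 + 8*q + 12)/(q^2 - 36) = (q + 2)/(q - 6)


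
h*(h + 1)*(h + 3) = h^3 + 4*h^2 + 3*h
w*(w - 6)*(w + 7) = w^3 + w^2 - 42*w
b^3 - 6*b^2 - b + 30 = (b - 5)*(b - 3)*(b + 2)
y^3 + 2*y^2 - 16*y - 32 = (y - 4)*(y + 2)*(y + 4)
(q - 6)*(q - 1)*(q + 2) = q^3 - 5*q^2 - 8*q + 12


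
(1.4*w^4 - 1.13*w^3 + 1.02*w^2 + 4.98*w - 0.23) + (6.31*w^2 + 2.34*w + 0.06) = 1.4*w^4 - 1.13*w^3 + 7.33*w^2 + 7.32*w - 0.17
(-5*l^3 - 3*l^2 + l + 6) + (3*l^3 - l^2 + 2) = -2*l^3 - 4*l^2 + l + 8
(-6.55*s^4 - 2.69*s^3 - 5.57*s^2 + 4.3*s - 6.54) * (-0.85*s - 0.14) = 5.5675*s^5 + 3.2035*s^4 + 5.1111*s^3 - 2.8752*s^2 + 4.957*s + 0.9156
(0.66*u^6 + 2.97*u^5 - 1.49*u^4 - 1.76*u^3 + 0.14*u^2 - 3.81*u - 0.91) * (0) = 0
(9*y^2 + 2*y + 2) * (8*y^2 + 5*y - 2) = 72*y^4 + 61*y^3 + 8*y^2 + 6*y - 4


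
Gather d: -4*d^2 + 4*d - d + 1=-4*d^2 + 3*d + 1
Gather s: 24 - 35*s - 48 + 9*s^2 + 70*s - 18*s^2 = -9*s^2 + 35*s - 24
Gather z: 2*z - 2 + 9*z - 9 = 11*z - 11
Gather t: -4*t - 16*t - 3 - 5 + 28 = 20 - 20*t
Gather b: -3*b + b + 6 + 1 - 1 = 6 - 2*b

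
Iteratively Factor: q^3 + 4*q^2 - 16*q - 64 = (q + 4)*(q^2 - 16) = (q - 4)*(q + 4)*(q + 4)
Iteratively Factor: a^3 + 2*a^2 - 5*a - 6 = (a + 3)*(a^2 - a - 2) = (a - 2)*(a + 3)*(a + 1)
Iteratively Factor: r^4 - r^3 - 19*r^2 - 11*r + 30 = (r + 2)*(r^3 - 3*r^2 - 13*r + 15) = (r + 2)*(r + 3)*(r^2 - 6*r + 5) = (r - 1)*(r + 2)*(r + 3)*(r - 5)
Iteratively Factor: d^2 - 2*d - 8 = (d - 4)*(d + 2)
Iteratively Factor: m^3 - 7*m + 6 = (m - 2)*(m^2 + 2*m - 3) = (m - 2)*(m + 3)*(m - 1)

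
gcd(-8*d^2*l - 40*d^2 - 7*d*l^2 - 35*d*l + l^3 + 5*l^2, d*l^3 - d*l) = 1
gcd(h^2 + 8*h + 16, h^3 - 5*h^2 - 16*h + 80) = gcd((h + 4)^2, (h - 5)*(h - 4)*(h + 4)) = h + 4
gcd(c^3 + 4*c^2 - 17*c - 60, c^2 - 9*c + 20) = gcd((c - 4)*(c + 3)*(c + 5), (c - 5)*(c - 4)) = c - 4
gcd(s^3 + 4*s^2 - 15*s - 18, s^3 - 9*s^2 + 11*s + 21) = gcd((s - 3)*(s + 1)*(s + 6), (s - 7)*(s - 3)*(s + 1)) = s^2 - 2*s - 3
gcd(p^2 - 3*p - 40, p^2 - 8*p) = p - 8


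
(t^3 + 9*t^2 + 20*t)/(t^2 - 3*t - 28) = t*(t + 5)/(t - 7)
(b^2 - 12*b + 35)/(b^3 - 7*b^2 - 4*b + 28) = (b - 5)/(b^2 - 4)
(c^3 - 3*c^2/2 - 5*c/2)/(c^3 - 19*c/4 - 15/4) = 2*c/(2*c + 3)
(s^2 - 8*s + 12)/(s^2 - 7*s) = (s^2 - 8*s + 12)/(s*(s - 7))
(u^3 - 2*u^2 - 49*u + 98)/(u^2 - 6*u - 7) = (u^2 + 5*u - 14)/(u + 1)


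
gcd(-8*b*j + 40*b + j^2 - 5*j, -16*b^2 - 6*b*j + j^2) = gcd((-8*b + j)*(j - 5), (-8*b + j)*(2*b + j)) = 8*b - j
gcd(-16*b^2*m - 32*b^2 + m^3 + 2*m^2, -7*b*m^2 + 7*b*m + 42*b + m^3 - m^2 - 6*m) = m + 2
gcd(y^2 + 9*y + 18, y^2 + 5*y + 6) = y + 3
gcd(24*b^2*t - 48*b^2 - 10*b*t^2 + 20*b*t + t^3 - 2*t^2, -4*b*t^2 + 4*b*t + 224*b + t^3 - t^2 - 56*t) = -4*b + t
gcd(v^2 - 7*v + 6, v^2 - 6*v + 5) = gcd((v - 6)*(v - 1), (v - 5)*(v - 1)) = v - 1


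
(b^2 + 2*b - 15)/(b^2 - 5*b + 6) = (b + 5)/(b - 2)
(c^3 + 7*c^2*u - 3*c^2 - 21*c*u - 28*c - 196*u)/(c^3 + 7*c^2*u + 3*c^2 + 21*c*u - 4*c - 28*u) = (c - 7)/(c - 1)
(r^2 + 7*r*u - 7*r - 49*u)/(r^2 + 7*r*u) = (r - 7)/r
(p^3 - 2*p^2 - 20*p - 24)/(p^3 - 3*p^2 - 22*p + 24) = (p^2 + 4*p + 4)/(p^2 + 3*p - 4)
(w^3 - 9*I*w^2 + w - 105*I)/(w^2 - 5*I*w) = w - 4*I + 21/w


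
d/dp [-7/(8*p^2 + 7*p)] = 7*(16*p + 7)/(p^2*(8*p + 7)^2)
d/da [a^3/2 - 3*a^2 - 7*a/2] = 3*a^2/2 - 6*a - 7/2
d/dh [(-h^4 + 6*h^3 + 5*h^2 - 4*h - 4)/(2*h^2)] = -h + 3 + 2/h^2 + 4/h^3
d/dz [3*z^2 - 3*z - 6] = 6*z - 3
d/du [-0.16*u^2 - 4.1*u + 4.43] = -0.32*u - 4.1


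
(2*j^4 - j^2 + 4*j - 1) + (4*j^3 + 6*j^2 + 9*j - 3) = 2*j^4 + 4*j^3 + 5*j^2 + 13*j - 4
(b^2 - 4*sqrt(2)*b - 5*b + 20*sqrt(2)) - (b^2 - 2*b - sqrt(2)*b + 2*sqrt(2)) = -3*sqrt(2)*b - 3*b + 18*sqrt(2)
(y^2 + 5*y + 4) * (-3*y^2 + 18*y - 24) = -3*y^4 + 3*y^3 + 54*y^2 - 48*y - 96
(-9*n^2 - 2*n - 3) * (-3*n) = 27*n^3 + 6*n^2 + 9*n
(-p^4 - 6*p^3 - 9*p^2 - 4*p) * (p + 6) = -p^5 - 12*p^4 - 45*p^3 - 58*p^2 - 24*p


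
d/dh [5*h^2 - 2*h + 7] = 10*h - 2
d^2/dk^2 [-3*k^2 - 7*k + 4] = -6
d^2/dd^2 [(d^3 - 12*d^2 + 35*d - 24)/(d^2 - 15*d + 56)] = 48/(d^3 - 21*d^2 + 147*d - 343)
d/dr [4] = 0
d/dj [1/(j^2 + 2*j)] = 2*(-j - 1)/(j^2*(j + 2)^2)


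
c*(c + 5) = c^2 + 5*c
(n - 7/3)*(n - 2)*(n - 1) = n^3 - 16*n^2/3 + 9*n - 14/3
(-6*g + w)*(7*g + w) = -42*g^2 + g*w + w^2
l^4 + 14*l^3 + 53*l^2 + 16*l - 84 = (l - 1)*(l + 2)*(l + 6)*(l + 7)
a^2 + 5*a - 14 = (a - 2)*(a + 7)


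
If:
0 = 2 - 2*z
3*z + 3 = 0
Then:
No Solution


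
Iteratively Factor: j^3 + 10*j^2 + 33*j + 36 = (j + 3)*(j^2 + 7*j + 12) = (j + 3)^2*(j + 4)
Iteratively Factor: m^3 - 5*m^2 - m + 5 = (m - 5)*(m^2 - 1) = (m - 5)*(m - 1)*(m + 1)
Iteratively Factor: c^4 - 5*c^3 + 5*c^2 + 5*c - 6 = (c + 1)*(c^3 - 6*c^2 + 11*c - 6) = (c - 3)*(c + 1)*(c^2 - 3*c + 2) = (c - 3)*(c - 2)*(c + 1)*(c - 1)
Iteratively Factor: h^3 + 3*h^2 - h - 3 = (h + 1)*(h^2 + 2*h - 3) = (h - 1)*(h + 1)*(h + 3)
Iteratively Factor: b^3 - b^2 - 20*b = (b - 5)*(b^2 + 4*b) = (b - 5)*(b + 4)*(b)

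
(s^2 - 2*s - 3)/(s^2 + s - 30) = (s^2 - 2*s - 3)/(s^2 + s - 30)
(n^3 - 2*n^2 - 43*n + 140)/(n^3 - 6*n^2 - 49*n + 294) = (n^2 - 9*n + 20)/(n^2 - 13*n + 42)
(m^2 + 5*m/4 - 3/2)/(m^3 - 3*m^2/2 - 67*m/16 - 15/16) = 4*(-4*m^2 - 5*m + 6)/(-16*m^3 + 24*m^2 + 67*m + 15)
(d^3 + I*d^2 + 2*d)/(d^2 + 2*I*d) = d - I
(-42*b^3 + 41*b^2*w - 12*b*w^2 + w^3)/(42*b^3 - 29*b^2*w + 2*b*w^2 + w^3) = (-7*b + w)/(7*b + w)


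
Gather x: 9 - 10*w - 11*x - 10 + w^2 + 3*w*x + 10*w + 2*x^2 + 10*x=w^2 + 2*x^2 + x*(3*w - 1) - 1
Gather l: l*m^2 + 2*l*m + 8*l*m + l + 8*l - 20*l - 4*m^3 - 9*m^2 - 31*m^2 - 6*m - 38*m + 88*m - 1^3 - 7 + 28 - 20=l*(m^2 + 10*m - 11) - 4*m^3 - 40*m^2 + 44*m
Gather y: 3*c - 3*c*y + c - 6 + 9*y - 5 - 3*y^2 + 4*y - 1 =4*c - 3*y^2 + y*(13 - 3*c) - 12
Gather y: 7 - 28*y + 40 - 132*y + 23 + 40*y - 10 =60 - 120*y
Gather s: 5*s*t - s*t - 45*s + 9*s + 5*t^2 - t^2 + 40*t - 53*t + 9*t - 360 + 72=s*(4*t - 36) + 4*t^2 - 4*t - 288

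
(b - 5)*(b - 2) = b^2 - 7*b + 10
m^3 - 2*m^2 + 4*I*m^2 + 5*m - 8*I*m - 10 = (m - 2)*(m - I)*(m + 5*I)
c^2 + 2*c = c*(c + 2)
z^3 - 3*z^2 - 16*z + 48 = (z - 4)*(z - 3)*(z + 4)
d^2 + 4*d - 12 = (d - 2)*(d + 6)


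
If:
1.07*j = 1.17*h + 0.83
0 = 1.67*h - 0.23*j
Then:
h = 0.13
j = 0.91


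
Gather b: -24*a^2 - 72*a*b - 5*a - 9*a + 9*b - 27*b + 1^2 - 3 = -24*a^2 - 14*a + b*(-72*a - 18) - 2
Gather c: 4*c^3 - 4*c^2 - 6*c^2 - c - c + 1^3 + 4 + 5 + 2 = 4*c^3 - 10*c^2 - 2*c + 12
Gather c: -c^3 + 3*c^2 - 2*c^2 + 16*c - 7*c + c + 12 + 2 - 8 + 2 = -c^3 + c^2 + 10*c + 8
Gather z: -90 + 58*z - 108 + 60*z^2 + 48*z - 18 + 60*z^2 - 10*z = 120*z^2 + 96*z - 216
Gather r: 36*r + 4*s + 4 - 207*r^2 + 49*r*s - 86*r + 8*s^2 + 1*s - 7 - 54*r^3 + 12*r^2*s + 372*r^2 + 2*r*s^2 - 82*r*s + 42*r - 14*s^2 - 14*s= -54*r^3 + r^2*(12*s + 165) + r*(2*s^2 - 33*s - 8) - 6*s^2 - 9*s - 3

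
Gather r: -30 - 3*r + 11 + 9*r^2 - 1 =9*r^2 - 3*r - 20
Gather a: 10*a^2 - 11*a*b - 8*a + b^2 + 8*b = 10*a^2 + a*(-11*b - 8) + b^2 + 8*b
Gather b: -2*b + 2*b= 0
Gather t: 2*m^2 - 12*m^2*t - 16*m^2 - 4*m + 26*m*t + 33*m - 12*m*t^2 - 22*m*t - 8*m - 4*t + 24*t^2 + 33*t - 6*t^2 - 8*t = -14*m^2 + 21*m + t^2*(18 - 12*m) + t*(-12*m^2 + 4*m + 21)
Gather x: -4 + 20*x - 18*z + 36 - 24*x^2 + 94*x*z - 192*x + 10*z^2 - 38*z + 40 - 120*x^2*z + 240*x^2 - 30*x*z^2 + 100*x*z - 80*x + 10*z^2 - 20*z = x^2*(216 - 120*z) + x*(-30*z^2 + 194*z - 252) + 20*z^2 - 76*z + 72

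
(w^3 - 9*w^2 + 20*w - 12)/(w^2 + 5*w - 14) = (w^2 - 7*w + 6)/(w + 7)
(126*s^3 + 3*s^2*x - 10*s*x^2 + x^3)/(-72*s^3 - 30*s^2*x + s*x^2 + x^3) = (-7*s + x)/(4*s + x)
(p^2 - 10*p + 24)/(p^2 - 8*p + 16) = (p - 6)/(p - 4)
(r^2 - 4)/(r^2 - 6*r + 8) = (r + 2)/(r - 4)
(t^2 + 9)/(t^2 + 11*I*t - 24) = (t - 3*I)/(t + 8*I)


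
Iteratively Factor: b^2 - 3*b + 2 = (b - 2)*(b - 1)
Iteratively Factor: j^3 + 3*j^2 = (j + 3)*(j^2) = j*(j + 3)*(j)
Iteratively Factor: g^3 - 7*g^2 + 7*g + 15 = (g + 1)*(g^2 - 8*g + 15) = (g - 5)*(g + 1)*(g - 3)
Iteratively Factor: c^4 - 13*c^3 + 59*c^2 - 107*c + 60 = (c - 3)*(c^3 - 10*c^2 + 29*c - 20) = (c - 5)*(c - 3)*(c^2 - 5*c + 4) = (c - 5)*(c - 3)*(c - 1)*(c - 4)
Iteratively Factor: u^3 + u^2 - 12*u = (u + 4)*(u^2 - 3*u) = (u - 3)*(u + 4)*(u)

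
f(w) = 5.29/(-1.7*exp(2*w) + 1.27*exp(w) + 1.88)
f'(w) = 5.29*(3.4*exp(2*w) - 1.27*exp(w))/(-1.7*exp(2*w) + 1.27*exp(w) + 1.88)^2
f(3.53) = -0.00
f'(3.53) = 0.01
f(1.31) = -0.32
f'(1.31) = 0.79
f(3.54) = -0.00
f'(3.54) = 0.01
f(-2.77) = 2.71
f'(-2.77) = -0.09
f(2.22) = -0.04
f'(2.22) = 0.09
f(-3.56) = 2.76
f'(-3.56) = -0.05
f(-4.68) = 2.80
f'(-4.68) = -0.02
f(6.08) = -0.00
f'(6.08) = 0.00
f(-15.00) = 2.81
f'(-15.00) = 0.00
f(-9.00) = 2.81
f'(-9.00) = 0.00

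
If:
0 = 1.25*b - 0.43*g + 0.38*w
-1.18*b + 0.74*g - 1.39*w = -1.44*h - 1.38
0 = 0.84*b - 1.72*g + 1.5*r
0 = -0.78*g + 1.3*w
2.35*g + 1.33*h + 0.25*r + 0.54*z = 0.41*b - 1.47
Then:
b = -0.031046764521121*z - 0.0112352874694489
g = -0.192121067581195*z - 0.0695252937465897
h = -0.0379823350608022*z - 0.972078483907034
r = -0.202912636027942*z - 0.0734305758465315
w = -0.115272640548717*z - 0.0417151762479538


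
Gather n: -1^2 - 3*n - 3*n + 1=-6*n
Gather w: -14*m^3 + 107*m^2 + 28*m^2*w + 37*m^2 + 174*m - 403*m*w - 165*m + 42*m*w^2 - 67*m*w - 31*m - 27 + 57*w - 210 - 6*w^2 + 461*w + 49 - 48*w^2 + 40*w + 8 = -14*m^3 + 144*m^2 - 22*m + w^2*(42*m - 54) + w*(28*m^2 - 470*m + 558) - 180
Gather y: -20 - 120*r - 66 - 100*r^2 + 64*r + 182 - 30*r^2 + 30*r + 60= -130*r^2 - 26*r + 156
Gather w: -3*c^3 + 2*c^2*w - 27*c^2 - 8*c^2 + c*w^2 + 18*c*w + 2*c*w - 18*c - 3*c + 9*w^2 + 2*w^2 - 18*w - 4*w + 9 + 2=-3*c^3 - 35*c^2 - 21*c + w^2*(c + 11) + w*(2*c^2 + 20*c - 22) + 11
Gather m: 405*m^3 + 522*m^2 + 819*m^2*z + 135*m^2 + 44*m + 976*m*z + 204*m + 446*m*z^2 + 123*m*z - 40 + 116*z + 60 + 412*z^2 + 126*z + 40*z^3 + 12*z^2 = 405*m^3 + m^2*(819*z + 657) + m*(446*z^2 + 1099*z + 248) + 40*z^3 + 424*z^2 + 242*z + 20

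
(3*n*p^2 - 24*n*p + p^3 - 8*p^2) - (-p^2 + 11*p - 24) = 3*n*p^2 - 24*n*p + p^3 - 7*p^2 - 11*p + 24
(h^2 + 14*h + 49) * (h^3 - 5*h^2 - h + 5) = h^5 + 9*h^4 - 22*h^3 - 254*h^2 + 21*h + 245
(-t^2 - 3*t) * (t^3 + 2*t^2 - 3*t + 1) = -t^5 - 5*t^4 - 3*t^3 + 8*t^2 - 3*t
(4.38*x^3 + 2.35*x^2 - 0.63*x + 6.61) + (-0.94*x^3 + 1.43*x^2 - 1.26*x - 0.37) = 3.44*x^3 + 3.78*x^2 - 1.89*x + 6.24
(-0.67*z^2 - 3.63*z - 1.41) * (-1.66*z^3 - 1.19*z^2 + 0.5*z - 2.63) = 1.1122*z^5 + 6.8231*z^4 + 6.3253*z^3 + 1.625*z^2 + 8.8419*z + 3.7083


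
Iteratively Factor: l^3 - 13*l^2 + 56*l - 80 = (l - 5)*(l^2 - 8*l + 16) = (l - 5)*(l - 4)*(l - 4)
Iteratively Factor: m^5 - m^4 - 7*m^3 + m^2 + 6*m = (m + 2)*(m^4 - 3*m^3 - m^2 + 3*m) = (m + 1)*(m + 2)*(m^3 - 4*m^2 + 3*m) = (m - 3)*(m + 1)*(m + 2)*(m^2 - m) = (m - 3)*(m - 1)*(m + 1)*(m + 2)*(m)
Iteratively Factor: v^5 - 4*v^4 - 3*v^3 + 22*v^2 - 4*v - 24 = (v - 2)*(v^4 - 2*v^3 - 7*v^2 + 8*v + 12) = (v - 2)*(v + 2)*(v^3 - 4*v^2 + v + 6) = (v - 2)*(v + 1)*(v + 2)*(v^2 - 5*v + 6) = (v - 2)^2*(v + 1)*(v + 2)*(v - 3)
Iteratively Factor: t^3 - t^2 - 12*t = (t - 4)*(t^2 + 3*t) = t*(t - 4)*(t + 3)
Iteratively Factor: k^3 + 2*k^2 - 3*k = (k - 1)*(k^2 + 3*k) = (k - 1)*(k + 3)*(k)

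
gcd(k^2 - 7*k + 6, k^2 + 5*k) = 1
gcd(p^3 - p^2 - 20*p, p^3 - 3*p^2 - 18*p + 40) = p^2 - p - 20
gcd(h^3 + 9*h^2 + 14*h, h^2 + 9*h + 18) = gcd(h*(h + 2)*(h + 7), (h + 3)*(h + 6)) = 1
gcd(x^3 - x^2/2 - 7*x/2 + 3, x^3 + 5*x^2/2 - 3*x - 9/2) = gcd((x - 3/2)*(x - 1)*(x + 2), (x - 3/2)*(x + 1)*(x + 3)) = x - 3/2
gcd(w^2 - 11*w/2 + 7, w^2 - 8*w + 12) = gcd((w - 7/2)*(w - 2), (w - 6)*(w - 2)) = w - 2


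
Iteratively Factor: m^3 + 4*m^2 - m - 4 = (m + 1)*(m^2 + 3*m - 4) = (m - 1)*(m + 1)*(m + 4)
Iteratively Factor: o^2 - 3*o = (o - 3)*(o)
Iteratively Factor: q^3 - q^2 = (q)*(q^2 - q) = q*(q - 1)*(q)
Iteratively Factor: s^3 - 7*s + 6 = (s - 2)*(s^2 + 2*s - 3) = (s - 2)*(s + 3)*(s - 1)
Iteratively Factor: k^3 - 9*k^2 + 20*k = (k - 5)*(k^2 - 4*k) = (k - 5)*(k - 4)*(k)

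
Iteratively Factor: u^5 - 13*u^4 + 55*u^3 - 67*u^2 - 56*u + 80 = (u + 1)*(u^4 - 14*u^3 + 69*u^2 - 136*u + 80) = (u - 4)*(u + 1)*(u^3 - 10*u^2 + 29*u - 20) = (u - 4)^2*(u + 1)*(u^2 - 6*u + 5) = (u - 4)^2*(u - 1)*(u + 1)*(u - 5)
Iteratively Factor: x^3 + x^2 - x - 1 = (x + 1)*(x^2 - 1) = (x + 1)^2*(x - 1)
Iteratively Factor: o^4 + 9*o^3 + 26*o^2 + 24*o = (o)*(o^3 + 9*o^2 + 26*o + 24) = o*(o + 4)*(o^2 + 5*o + 6) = o*(o + 3)*(o + 4)*(o + 2)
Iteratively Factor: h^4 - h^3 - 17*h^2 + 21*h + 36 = (h + 4)*(h^3 - 5*h^2 + 3*h + 9) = (h - 3)*(h + 4)*(h^2 - 2*h - 3) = (h - 3)*(h + 1)*(h + 4)*(h - 3)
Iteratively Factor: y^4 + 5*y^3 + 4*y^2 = (y + 4)*(y^3 + y^2) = y*(y + 4)*(y^2 + y) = y*(y + 1)*(y + 4)*(y)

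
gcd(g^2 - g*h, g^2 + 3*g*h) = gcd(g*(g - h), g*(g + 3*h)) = g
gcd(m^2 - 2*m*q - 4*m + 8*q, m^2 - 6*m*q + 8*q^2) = -m + 2*q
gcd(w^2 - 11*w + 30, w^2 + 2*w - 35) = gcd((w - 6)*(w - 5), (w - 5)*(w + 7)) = w - 5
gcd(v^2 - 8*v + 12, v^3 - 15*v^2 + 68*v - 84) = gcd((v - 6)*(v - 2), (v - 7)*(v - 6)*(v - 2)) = v^2 - 8*v + 12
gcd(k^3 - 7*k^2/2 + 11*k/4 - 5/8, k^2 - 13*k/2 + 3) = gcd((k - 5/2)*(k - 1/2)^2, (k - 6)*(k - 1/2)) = k - 1/2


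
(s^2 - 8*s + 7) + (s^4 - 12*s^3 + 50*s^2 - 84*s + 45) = s^4 - 12*s^3 + 51*s^2 - 92*s + 52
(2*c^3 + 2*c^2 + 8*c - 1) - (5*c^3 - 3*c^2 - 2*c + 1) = -3*c^3 + 5*c^2 + 10*c - 2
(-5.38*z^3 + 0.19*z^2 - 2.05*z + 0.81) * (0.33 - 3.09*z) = 16.6242*z^4 - 2.3625*z^3 + 6.3972*z^2 - 3.1794*z + 0.2673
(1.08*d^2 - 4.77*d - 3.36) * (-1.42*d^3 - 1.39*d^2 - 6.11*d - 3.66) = -1.5336*d^5 + 5.2722*d^4 + 4.8027*d^3 + 29.8623*d^2 + 37.9878*d + 12.2976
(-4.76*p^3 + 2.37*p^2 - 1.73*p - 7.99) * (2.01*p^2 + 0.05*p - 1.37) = -9.5676*p^5 + 4.5257*p^4 + 3.1624*p^3 - 19.3933*p^2 + 1.9706*p + 10.9463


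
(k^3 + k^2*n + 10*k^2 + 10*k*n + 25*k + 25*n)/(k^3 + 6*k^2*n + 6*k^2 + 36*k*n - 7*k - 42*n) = (k^3 + k^2*n + 10*k^2 + 10*k*n + 25*k + 25*n)/(k^3 + 6*k^2*n + 6*k^2 + 36*k*n - 7*k - 42*n)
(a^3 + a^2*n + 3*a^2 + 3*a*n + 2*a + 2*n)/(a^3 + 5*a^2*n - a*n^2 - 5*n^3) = (a^2 + 3*a + 2)/(a^2 + 4*a*n - 5*n^2)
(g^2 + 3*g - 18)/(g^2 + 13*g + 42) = (g - 3)/(g + 7)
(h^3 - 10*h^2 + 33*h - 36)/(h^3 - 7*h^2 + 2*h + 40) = (h^2 - 6*h + 9)/(h^2 - 3*h - 10)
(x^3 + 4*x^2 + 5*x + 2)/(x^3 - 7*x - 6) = (x + 1)/(x - 3)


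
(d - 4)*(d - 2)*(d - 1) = d^3 - 7*d^2 + 14*d - 8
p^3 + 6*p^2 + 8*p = p*(p + 2)*(p + 4)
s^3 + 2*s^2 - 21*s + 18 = (s - 3)*(s - 1)*(s + 6)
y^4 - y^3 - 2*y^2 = y^2*(y - 2)*(y + 1)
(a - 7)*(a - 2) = a^2 - 9*a + 14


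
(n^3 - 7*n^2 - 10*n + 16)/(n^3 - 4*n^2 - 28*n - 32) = (n - 1)/(n + 2)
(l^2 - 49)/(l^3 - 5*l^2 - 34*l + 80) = (l^2 - 49)/(l^3 - 5*l^2 - 34*l + 80)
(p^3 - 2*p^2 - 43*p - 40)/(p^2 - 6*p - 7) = (p^2 - 3*p - 40)/(p - 7)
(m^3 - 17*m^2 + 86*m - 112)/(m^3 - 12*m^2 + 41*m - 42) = (m - 8)/(m - 3)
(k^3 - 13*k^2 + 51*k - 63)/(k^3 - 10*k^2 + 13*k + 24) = (k^2 - 10*k + 21)/(k^2 - 7*k - 8)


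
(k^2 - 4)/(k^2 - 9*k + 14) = (k + 2)/(k - 7)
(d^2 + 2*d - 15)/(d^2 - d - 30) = (d - 3)/(d - 6)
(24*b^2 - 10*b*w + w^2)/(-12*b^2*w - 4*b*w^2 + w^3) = (-4*b + w)/(w*(2*b + w))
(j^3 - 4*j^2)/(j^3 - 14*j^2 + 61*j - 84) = j^2/(j^2 - 10*j + 21)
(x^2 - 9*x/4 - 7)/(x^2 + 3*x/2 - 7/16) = 4*(x - 4)/(4*x - 1)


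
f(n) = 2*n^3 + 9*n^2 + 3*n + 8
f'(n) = 6*n^2 + 18*n + 3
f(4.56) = 398.46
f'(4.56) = 209.84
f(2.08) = 71.18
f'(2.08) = 66.40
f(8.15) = 1712.94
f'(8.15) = 548.24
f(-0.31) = 7.88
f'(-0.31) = -2.00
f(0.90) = 19.45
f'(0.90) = 24.06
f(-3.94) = 13.57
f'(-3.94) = 25.22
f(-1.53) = 17.31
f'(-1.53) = -10.49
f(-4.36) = 0.24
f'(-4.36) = 38.58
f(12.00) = 4796.00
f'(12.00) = 1083.00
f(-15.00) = -4762.00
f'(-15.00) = 1083.00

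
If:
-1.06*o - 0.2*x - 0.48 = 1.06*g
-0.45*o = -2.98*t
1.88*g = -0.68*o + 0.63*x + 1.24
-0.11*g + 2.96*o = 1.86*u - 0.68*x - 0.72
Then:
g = 0.631918238993711*x + 1.28993710691824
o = -0.82059748427673*x - 1.74276729559748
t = -0.123915727491452*x - 0.263169558060023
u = -0.977677182660445*x - 2.46262595523095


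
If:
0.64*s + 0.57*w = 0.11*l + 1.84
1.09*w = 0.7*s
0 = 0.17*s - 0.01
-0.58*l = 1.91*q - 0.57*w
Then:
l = -16.19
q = 4.93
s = 0.06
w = 0.04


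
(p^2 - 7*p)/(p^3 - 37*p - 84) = p/(p^2 + 7*p + 12)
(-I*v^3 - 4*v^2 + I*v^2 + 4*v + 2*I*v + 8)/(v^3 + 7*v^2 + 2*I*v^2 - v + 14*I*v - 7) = (-I*v^3 + v^2*(-4 + I) + 2*v*(2 + I) + 8)/(v^3 + v^2*(7 + 2*I) + v*(-1 + 14*I) - 7)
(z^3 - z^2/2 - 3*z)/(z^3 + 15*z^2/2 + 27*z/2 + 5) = z*(2*z^2 - z - 6)/(2*z^3 + 15*z^2 + 27*z + 10)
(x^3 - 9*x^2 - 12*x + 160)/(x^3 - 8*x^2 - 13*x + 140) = (x - 8)/(x - 7)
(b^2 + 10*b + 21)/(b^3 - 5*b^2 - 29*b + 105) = (b^2 + 10*b + 21)/(b^3 - 5*b^2 - 29*b + 105)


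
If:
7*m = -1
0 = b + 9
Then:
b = -9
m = -1/7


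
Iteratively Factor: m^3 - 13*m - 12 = (m + 3)*(m^2 - 3*m - 4) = (m + 1)*(m + 3)*(m - 4)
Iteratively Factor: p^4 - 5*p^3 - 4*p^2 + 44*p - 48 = (p + 3)*(p^3 - 8*p^2 + 20*p - 16) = (p - 2)*(p + 3)*(p^2 - 6*p + 8) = (p - 2)^2*(p + 3)*(p - 4)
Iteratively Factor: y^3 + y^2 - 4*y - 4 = (y - 2)*(y^2 + 3*y + 2) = (y - 2)*(y + 1)*(y + 2)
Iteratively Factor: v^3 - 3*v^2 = (v)*(v^2 - 3*v) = v*(v - 3)*(v)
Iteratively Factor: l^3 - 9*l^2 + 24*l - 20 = (l - 2)*(l^2 - 7*l + 10) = (l - 5)*(l - 2)*(l - 2)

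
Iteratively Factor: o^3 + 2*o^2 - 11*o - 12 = (o + 4)*(o^2 - 2*o - 3) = (o + 1)*(o + 4)*(o - 3)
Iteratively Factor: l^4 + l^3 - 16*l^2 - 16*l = (l + 4)*(l^3 - 3*l^2 - 4*l) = (l - 4)*(l + 4)*(l^2 + l) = (l - 4)*(l + 1)*(l + 4)*(l)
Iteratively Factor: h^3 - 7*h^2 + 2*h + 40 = (h + 2)*(h^2 - 9*h + 20) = (h - 5)*(h + 2)*(h - 4)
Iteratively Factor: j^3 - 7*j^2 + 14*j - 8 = (j - 2)*(j^2 - 5*j + 4) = (j - 4)*(j - 2)*(j - 1)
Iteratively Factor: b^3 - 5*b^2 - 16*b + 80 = (b - 4)*(b^2 - b - 20) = (b - 5)*(b - 4)*(b + 4)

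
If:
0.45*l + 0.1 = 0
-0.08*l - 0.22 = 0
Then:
No Solution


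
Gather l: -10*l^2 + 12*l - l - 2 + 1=-10*l^2 + 11*l - 1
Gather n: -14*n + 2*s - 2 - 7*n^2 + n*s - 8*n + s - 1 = -7*n^2 + n*(s - 22) + 3*s - 3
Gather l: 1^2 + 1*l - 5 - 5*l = -4*l - 4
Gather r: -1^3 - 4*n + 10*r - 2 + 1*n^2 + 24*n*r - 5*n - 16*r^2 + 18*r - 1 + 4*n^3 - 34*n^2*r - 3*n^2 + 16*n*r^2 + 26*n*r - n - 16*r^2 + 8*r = 4*n^3 - 2*n^2 - 10*n + r^2*(16*n - 32) + r*(-34*n^2 + 50*n + 36) - 4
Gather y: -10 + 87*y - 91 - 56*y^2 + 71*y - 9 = -56*y^2 + 158*y - 110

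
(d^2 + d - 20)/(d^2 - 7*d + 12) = (d + 5)/(d - 3)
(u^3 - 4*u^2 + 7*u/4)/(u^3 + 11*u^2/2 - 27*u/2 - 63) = u*(2*u - 1)/(2*(u^2 + 9*u + 18))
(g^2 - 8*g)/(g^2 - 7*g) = (g - 8)/(g - 7)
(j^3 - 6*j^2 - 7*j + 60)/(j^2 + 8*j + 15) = (j^2 - 9*j + 20)/(j + 5)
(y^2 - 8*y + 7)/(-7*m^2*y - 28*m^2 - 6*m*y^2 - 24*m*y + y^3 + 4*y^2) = (-y^2 + 8*y - 7)/(7*m^2*y + 28*m^2 + 6*m*y^2 + 24*m*y - y^3 - 4*y^2)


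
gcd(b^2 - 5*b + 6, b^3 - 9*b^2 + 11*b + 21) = b - 3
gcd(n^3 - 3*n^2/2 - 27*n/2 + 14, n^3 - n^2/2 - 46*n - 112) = n + 7/2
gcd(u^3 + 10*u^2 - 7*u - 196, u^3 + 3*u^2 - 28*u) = u^2 + 3*u - 28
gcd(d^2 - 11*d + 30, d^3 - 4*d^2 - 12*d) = d - 6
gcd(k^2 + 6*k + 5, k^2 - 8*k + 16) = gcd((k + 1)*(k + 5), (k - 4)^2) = 1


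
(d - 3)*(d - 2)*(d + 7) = d^3 + 2*d^2 - 29*d + 42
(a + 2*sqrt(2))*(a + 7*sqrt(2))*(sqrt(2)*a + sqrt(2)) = sqrt(2)*a^3 + sqrt(2)*a^2 + 18*a^2 + 18*a + 28*sqrt(2)*a + 28*sqrt(2)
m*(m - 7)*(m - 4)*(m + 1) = m^4 - 10*m^3 + 17*m^2 + 28*m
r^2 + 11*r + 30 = (r + 5)*(r + 6)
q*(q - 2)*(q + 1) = q^3 - q^2 - 2*q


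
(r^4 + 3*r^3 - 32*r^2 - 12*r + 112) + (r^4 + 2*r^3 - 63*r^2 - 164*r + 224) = 2*r^4 + 5*r^3 - 95*r^2 - 176*r + 336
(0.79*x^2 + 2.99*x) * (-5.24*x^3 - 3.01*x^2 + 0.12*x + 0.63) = -4.1396*x^5 - 18.0455*x^4 - 8.9051*x^3 + 0.8565*x^2 + 1.8837*x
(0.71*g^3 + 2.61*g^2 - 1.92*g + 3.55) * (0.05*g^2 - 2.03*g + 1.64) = 0.0355*g^5 - 1.3108*g^4 - 4.2299*g^3 + 8.3555*g^2 - 10.3553*g + 5.822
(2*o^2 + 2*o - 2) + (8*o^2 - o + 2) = 10*o^2 + o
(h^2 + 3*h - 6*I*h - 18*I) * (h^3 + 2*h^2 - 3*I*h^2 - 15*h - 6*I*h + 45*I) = h^5 + 5*h^4 - 9*I*h^4 - 27*h^3 - 45*I*h^3 - 135*h^2 + 81*I*h^2 + 162*h + 405*I*h + 810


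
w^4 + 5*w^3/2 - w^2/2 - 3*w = w*(w - 1)*(w + 3/2)*(w + 2)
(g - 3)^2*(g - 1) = g^3 - 7*g^2 + 15*g - 9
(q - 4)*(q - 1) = q^2 - 5*q + 4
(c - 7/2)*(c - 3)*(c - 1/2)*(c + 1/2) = c^4 - 13*c^3/2 + 41*c^2/4 + 13*c/8 - 21/8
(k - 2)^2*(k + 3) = k^3 - k^2 - 8*k + 12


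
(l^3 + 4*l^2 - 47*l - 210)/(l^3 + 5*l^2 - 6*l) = (l^2 - 2*l - 35)/(l*(l - 1))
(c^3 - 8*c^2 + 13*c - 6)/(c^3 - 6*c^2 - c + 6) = (c - 1)/(c + 1)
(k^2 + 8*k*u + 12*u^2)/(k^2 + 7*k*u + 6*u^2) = (k + 2*u)/(k + u)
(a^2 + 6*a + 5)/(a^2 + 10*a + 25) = (a + 1)/(a + 5)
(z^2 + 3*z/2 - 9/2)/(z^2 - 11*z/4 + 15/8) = 4*(z + 3)/(4*z - 5)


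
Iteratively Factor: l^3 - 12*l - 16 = (l + 2)*(l^2 - 2*l - 8) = (l + 2)^2*(l - 4)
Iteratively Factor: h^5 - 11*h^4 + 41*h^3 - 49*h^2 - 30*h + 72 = (h - 4)*(h^4 - 7*h^3 + 13*h^2 + 3*h - 18) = (h - 4)*(h - 3)*(h^3 - 4*h^2 + h + 6) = (h - 4)*(h - 3)^2*(h^2 - h - 2) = (h - 4)*(h - 3)^2*(h + 1)*(h - 2)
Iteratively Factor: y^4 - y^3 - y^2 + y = (y)*(y^3 - y^2 - y + 1) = y*(y - 1)*(y^2 - 1) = y*(y - 1)*(y + 1)*(y - 1)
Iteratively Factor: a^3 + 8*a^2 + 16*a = (a + 4)*(a^2 + 4*a) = (a + 4)^2*(a)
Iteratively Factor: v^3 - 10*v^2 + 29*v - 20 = (v - 4)*(v^2 - 6*v + 5) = (v - 4)*(v - 1)*(v - 5)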